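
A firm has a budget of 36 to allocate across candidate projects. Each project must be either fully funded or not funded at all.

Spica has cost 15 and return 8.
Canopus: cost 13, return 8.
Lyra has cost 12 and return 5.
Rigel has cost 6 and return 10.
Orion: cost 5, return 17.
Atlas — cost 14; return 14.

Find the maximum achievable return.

41

Take Rigel, Orion, and Atlas: cost 6 + 5 + 14 = 25 ≤ 36, return 10 + 17 + 14 = 41.
No other feasible combination does better.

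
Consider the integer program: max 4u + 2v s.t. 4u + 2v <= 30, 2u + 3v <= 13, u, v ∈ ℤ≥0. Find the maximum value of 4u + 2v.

24

(u,v)=(6,0): 4·6+2·0=24≤30, 2·6+3·0=12≤13, objective 24.
(u,v)=(5,1): 4·5+2·1=22≤30, 2·5+3·1=13≤13, objective 22.
(u,v)=(5,0): 4·5+2·0=20≤30, 2·5+3·0=10≤13, objective 20.
No feasible integer point exceeds 24.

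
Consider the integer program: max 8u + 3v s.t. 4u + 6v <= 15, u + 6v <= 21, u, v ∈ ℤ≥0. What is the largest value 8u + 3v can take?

24

(u,v)=(3,0): 4·3+6·0=12≤15, 1·3+6·0=3≤21, objective 24.
(u,v)=(2,1): 4·2+6·1=14≤15, 1·2+6·1=8≤21, objective 19.
(u,v)=(2,0): 4·2+6·0=8≤15, 1·2+6·0=2≤21, objective 16.
No feasible integer point exceeds 24.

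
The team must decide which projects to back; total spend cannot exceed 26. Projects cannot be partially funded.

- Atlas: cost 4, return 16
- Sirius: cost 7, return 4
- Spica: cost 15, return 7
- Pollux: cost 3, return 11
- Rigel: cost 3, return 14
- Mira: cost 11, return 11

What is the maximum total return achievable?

52

Atlas + Pollux + Rigel + Mira: cost 4 + 3 + 3 + 11 = 21 ≤ 26, return 16 + 11 + 14 + 11 = 52.
Atlas + Spica + Pollux + Rigel: cost 4 + 15 + 3 + 3 = 25 ≤ 26, return 16 + 7 + 11 + 14 = 48.
Best is Atlas, Pollux, Rigel, and Mira with total return 52.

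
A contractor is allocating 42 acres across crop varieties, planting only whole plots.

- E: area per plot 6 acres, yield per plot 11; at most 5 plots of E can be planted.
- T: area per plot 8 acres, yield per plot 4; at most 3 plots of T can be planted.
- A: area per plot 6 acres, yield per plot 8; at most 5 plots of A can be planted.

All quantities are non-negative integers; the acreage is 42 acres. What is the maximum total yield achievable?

71

This is a bounded integer knapsack.
4×E and 3×A: area 42 ≤ 42, yield 4·11 + 3·8 = 68.
5×E and 2×A: area 42 ≤ 42, yield 5·11 + 2·8 = 71.
Best is 71.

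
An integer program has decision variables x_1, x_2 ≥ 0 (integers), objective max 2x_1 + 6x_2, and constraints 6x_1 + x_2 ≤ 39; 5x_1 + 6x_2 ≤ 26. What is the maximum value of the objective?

Relaxing integrality, the LP optimum is 26.00 at (x_1,x_2) = (0, 4.33), which is not an integer point.
(x_1,x_2)=(0,4) is feasible, giving 24.
(x_1,x_2)=(1,3) is feasible, giving 20.
(x_1,x_2)=(0,3) is feasible, giving 18.
The best lattice point is (0,4), giving 24.

24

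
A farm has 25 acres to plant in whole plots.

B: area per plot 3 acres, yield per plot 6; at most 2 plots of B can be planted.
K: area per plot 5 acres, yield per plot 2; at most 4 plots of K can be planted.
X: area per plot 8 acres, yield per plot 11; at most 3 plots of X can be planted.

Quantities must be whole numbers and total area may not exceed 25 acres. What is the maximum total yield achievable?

34

This is a bounded integer knapsack.
Take 2×B and 2×X: area 22 ≤ 25, yield 2·6 + 2·11 = 34.
B has the best ratio (6/3) and is taken to its limit of 2; remaining capacity is filled optimally with the others.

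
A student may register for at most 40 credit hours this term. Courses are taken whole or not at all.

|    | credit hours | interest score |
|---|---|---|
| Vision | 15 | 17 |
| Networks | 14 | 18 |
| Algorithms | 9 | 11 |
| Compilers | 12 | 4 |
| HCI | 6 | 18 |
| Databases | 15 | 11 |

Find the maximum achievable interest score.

Allowing fractional choices, the relaxed optimum would be about 59.5, but courses are indivisible.
Networks + HCI + Databases: credit hours 14 + 6 + 15 = 35 ≤ 40, interest score 18 + 18 + 11 = 47.
Networks + Algorithms + HCI: credit hours 14 + 9 + 6 = 29 ≤ 40, interest score 18 + 11 + 18 = 47.
Vision + Networks + HCI: credit hours 15 + 14 + 6 = 35 ≤ 40, interest score 17 + 18 + 18 = 53.
Best is Vision, Networks, and HCI with total interest score 53.

53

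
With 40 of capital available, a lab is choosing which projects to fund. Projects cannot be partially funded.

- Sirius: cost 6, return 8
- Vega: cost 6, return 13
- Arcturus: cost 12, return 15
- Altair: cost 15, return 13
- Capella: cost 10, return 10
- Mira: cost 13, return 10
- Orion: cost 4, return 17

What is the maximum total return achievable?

Allowing fractional choices, the relaxed optimum would be about 64.7, but projects are indivisible.
Sirius + Vega + Arcturus + Capella + Orion: cost 6 + 6 + 12 + 10 + 4 = 38 ≤ 40, return 8 + 13 + 15 + 10 + 17 = 63.
Vega + Arcturus + Altair + Orion: cost 6 + 12 + 15 + 4 = 37 ≤ 40, return 13 + 15 + 13 + 17 = 58.
Best is Sirius, Vega, Arcturus, Capella, and Orion with total return 63.

63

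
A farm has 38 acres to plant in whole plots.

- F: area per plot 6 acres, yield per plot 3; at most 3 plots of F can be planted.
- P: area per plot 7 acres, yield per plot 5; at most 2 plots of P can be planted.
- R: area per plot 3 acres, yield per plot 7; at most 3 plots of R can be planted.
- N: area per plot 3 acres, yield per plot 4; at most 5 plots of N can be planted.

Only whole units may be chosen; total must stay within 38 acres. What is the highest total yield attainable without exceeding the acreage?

51

This is a bounded integer knapsack.
2×P, 3×R, and 5×N: area 38 ≤ 38, yield 2·5 + 3·7 + 5·4 = 51.
1×F, 1×P, 3×R, and 5×N: area 37 ≤ 38, yield 1·3 + 1·5 + 3·7 + 5·4 = 49.
Best is 51.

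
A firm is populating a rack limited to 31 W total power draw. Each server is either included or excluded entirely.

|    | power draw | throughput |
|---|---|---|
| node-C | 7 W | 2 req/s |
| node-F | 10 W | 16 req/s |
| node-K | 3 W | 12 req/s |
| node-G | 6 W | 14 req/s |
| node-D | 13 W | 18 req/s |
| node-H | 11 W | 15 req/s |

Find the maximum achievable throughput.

This is an integer program with binary decision variables.
Allowing fractional choices, the relaxed optimum would be about 58.6, but servers are indivisible.
node-F + node-G + node-D: power draw 10 + 6 + 13 = 29 ≤ 31, throughput 16 + 14 + 18 = 48.
node-F + node-K + node-G + node-H: power draw 10 + 3 + 6 + 11 = 30 ≤ 31, throughput 16 + 12 + 14 + 15 = 57.
Best is node-F, node-K, node-G, and node-H with total throughput 57.

57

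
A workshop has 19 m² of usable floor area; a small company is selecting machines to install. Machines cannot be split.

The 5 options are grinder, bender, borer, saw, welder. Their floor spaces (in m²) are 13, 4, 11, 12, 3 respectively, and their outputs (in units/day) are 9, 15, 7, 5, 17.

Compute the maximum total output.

39

Allowing fractional choices, the relaxed optimum would be about 40.3, but machines are indivisible.
bender + saw + welder: floor space 4 + 12 + 3 = 19 ≤ 19, output 15 + 5 + 17 = 37.
bender + borer + welder: floor space 4 + 11 + 3 = 18 ≤ 19, output 15 + 7 + 17 = 39.
bender + welder: floor space 4 + 3 = 7 ≤ 19, output 15 + 17 = 32.
Best is bender, borer, and welder with total output 39.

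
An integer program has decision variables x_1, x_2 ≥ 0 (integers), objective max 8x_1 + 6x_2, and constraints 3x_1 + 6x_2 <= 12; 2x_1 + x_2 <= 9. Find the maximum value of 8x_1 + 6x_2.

(x_1,x_2)=(4,0): 3·4+6·0=12≤12, 2·4+1·0=8≤9, objective 32.
(x_1,x_2)=(3,0): 3·3+6·0=9≤12, 2·3+1·0=6≤9, objective 24.
No feasible integer point exceeds 32.

32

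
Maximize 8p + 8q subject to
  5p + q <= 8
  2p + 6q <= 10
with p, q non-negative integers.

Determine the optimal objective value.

16

(p,q)=(1,1): 5·1+1·1=6≤8, 2·1+6·1=8≤10, objective 16.
(p,q)=(0,1): 5·0+1·1=1≤8, 2·0+6·1=6≤10, objective 8.
The best lattice point is (1,1), giving 16.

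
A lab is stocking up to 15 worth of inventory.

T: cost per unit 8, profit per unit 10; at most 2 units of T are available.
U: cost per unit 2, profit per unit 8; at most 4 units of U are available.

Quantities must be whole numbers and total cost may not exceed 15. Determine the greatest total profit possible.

34

U has the best ratio (8/2); taking only U gives at most 4×8 = 32 (stopped by the supply cap of 4).
Mixing does better — 1×T and 3×U: cost 14 ≤ 15, profit 1·10 + 3·8 = 34.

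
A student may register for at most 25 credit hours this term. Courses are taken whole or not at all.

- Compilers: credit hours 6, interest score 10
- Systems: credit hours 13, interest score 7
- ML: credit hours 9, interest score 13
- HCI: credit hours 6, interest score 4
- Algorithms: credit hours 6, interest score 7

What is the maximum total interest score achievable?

Take Compilers, ML, and Algorithms: credit hours 6 + 9 + 6 = 21 ≤ 25, interest score 10 + 13 + 7 = 30.
No other feasible combination does better.

30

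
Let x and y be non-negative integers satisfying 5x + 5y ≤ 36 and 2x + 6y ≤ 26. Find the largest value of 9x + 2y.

Relaxing integrality, the LP optimum is 64.80 at (x,y) = (7.2, 0), which is not an integer point.
(x,y)=(7,0): 5·7+5·0=35≤36, 2·7+6·0=14≤26, objective 63.
(x,y)=(6,1): 5·6+5·1=35≤36, 2·6+6·1=18≤26, objective 56.
(x,y)=(6,0): 5·6+5·0=30≤36, 2·6+6·0=12≤26, objective 54.
No feasible integer point exceeds 63.

63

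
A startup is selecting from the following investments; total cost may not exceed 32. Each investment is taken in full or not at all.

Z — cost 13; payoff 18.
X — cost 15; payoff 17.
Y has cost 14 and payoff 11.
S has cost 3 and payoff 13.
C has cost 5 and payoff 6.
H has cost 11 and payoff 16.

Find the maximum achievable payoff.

53

Z + S + C + H: cost 13 + 3 + 5 + 11 = 32 ≤ 32, payoff 18 + 13 + 6 + 16 = 53.
Z + X + S: cost 13 + 15 + 3 = 31 ≤ 32, payoff 18 + 17 + 13 = 48.
Best is Z, S, C, and H with total payoff 53.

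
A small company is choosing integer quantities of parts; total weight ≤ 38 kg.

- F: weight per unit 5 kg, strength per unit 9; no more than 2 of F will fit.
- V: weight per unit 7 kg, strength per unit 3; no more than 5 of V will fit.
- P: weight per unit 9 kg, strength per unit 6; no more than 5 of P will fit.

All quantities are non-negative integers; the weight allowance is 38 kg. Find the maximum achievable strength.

36

2×F, 1×V, and 2×P: weight 35 ≤ 38, strength 2·9 + 1·3 + 2·6 = 33.
2×F and 3×P: weight 37 ≤ 38, strength 2·9 + 3·6 = 36.
Best is 36.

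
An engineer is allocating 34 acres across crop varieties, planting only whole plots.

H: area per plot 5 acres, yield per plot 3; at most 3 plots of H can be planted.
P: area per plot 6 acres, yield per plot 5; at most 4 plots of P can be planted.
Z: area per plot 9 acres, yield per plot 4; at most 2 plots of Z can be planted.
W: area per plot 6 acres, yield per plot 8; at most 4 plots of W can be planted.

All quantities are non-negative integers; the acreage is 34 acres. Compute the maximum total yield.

2×H and 4×W: area 34 ≤ 34, yield 2·3 + 4·8 = 38.
1×P and 4×W: area 30 ≤ 34, yield 1·5 + 4·8 = 37.
Best is 38.

38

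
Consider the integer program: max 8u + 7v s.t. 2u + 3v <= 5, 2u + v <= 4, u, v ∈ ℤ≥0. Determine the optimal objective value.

16

Relaxing integrality, the LP optimum is 17.50 at (u,v) = (1.75, 0.5), which is not an integer point.
(u,v)=(2,0): 2·2+3·0=4≤5, 2·2+1·0=4≤4, objective 16.
(u,v)=(1,1): 2·1+3·1=5≤5, 2·1+1·1=3≤4, objective 15.
(u,v)=(1,0): 2·1+3·0=2≤5, 2·1+1·0=2≤4, objective 8.
No feasible integer point exceeds 16.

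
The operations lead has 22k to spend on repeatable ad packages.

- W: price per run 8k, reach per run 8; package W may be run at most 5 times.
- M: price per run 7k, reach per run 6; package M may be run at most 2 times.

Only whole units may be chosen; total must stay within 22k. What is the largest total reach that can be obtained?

20

W has the best ratio (8/8); taking only W gives at most 2×8 = 16 (stopped by the price limit).
Mixing does better — 1×W and 2×M: price 22 ≤ 22, reach 1·8 + 2·6 = 20.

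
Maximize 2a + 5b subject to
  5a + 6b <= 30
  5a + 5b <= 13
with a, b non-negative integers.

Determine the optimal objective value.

10

The continuous relaxation peaks at (0, 2.6) with value 13.00; rounding to a feasible lattice point costs some objective.
(a,b)=(0,2) is feasible, giving 10.
(a,b)=(1,1) is feasible, giving 7.
(a,b)=(0,1) is feasible, giving 5.
The best lattice point is (0,2), giving 10.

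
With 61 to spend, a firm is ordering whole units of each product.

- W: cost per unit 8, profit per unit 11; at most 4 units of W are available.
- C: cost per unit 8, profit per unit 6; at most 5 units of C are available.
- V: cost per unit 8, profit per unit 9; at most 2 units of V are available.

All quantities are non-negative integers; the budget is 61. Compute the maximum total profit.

68

4×W, 2×C, and 1×V: cost 56 ≤ 61, profit 4·11 + 2·6 + 1·9 = 65.
4×W, 1×C, and 2×V: cost 56 ≤ 61, profit 4·11 + 1·6 + 2·9 = 68.
Best is 68.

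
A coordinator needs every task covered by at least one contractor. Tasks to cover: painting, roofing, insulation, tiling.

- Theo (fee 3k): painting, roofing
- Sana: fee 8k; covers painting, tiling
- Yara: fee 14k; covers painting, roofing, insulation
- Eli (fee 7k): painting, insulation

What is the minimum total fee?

18

Choose Theo, Sana, and Eli: together they cover painting, roofing, insulation, tiling — every task.
Total fee: 3 + 8 + 7 = 18.
No cover costs less than 18.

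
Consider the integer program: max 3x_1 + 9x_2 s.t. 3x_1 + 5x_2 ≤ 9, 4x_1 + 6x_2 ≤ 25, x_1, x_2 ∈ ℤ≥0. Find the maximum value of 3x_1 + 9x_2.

The continuous relaxation peaks at (0, 1.8) with value 16.20; rounding to a feasible lattice point costs some objective.
(x_1,x_2)=(1,1): 3·1+5·1=8≤9, 4·1+6·1=10≤25, objective 12.
(x_1,x_2)=(0,1): 3·0+5·1=5≤9, 4·0+6·1=6≤25, objective 9.
(x_1,x_2)=(2,0): 3·2+5·0=6≤9, 4·2+6·0=8≤25, objective 6.
Maximum is 12 at (x_1,x_2)=(1,1).

12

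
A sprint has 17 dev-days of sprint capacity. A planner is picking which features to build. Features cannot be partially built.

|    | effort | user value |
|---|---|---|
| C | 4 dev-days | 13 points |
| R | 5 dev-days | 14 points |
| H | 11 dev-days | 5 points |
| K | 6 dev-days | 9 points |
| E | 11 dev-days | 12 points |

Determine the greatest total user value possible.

Allowing fractional choices, the relaxed optimum would be about 38.2, but features are indivisible.
C + R + K: effort 4 + 5 + 6 = 15 ≤ 17, user value 13 + 14 + 9 = 36.
R + E: effort 5 + 11 = 16 ≤ 17, user value 14 + 12 = 26.
C + R: effort 4 + 5 = 9 ≤ 17, user value 13 + 14 = 27.
Best is C, R, and K with total user value 36.

36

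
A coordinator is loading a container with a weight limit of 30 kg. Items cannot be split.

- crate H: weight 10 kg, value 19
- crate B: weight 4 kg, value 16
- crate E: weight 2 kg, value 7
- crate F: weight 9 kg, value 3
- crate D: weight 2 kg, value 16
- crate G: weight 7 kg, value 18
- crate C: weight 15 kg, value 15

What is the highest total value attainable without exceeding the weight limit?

Allowing fractional choices, the relaxed optimum would be about 81.0, but items are indivisible.
crate H + crate B + crate D + crate G: weight 10 + 4 + 2 + 7 = 23 ≤ 30, value 19 + 16 + 16 + 18 = 69.
crate H + crate B + crate E + crate D + crate G: weight 10 + 4 + 2 + 2 + 7 = 25 ≤ 30, value 19 + 16 + 7 + 16 + 18 = 76.
crate B + crate E + crate D + crate G + crate C: weight 4 + 2 + 2 + 7 + 15 = 30 ≤ 30, value 16 + 7 + 16 + 18 + 15 = 72.
Best is crate H, crate B, crate E, crate D, and crate G with total value 76.

76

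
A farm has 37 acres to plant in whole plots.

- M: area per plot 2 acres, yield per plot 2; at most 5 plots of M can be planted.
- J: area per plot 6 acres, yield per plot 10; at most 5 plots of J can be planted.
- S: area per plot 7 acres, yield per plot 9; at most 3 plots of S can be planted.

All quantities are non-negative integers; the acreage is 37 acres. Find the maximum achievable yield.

This is a bounded integer knapsack.
5×J and 1×S: area 37 ≤ 37, yield 5·10 + 1·9 = 59.
3×M and 5×J: area 36 ≤ 37, yield 3·2 + 5·10 = 56.
Best is 59.

59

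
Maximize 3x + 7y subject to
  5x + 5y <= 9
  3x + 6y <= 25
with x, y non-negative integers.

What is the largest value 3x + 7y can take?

(x,y)=(0,1) is feasible, giving 7.
(x,y)=(1,0) is feasible, giving 3.
The best lattice point is (0,1), giving 7.

7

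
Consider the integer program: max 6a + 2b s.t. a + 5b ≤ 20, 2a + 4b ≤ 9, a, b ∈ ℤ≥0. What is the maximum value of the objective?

(a,b)=(4,0): 1·4+5·0=4≤20, 2·4+4·0=8≤9, objective 24.
(a,b)=(3,0): 1·3+5·0=3≤20, 2·3+4·0=6≤9, objective 18.
The best lattice point is (4,0), giving 24.

24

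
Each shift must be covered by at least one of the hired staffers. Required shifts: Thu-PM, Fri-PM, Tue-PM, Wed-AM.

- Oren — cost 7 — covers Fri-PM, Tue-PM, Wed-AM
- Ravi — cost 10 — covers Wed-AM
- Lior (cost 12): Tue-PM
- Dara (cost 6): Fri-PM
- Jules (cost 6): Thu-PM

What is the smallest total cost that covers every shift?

Choose Oren and Jules: together they cover Thu-PM, Fri-PM, Tue-PM, Wed-AM — every shift.
Total cost: 7 + 6 = 13.
No cover costs less than 13.

13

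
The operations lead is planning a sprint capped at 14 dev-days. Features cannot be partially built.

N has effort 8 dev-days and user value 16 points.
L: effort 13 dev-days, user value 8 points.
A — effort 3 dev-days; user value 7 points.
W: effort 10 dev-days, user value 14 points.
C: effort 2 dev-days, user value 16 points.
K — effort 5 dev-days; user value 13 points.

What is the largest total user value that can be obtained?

N + C: effort 8 + 2 = 10 ≤ 14, user value 16 + 16 = 32.
N + A + C: effort 8 + 3 + 2 = 13 ≤ 14, user value 16 + 7 + 16 = 39.
A + C + K: effort 3 + 2 + 5 = 10 ≤ 14, user value 7 + 16 + 13 = 36.
Best is N, A, and C with total user value 39.

39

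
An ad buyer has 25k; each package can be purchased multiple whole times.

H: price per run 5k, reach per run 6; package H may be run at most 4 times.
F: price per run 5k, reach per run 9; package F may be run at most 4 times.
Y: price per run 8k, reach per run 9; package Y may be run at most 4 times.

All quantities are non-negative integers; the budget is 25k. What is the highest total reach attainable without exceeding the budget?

42

This is a bounded integer knapsack.
1×H and 4×F: price 25 ≤ 25, reach 1·6 + 4·9 = 42.
2×H and 3×F: price 25 ≤ 25, reach 2·6 + 3·9 = 39.
Best is 42.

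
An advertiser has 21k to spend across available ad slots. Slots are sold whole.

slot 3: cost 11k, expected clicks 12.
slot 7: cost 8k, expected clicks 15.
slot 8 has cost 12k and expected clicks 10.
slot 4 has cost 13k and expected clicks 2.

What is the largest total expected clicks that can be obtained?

27

Take slot 3 and slot 7: cost 11 + 8 = 19 ≤ 21, expected clicks 12 + 15 = 27.
No other feasible combination does better.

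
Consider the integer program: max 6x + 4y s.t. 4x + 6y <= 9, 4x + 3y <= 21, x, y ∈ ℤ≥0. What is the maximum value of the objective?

(x,y)=(2,0): 4·2+6·0=8≤9, 4·2+3·0=8≤21, objective 12.
(x,y)=(1,0): 4·1+6·0=4≤9, 4·1+3·0=4≤21, objective 6.
Maximum is 12 at (x,y)=(2,0).

12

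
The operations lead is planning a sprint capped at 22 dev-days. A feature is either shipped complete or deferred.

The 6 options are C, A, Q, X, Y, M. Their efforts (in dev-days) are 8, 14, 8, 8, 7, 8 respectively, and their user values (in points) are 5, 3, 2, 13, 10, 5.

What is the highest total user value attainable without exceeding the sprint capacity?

Treat it as a binary knapsack problem.
X + Y: effort 8 + 7 = 15 ≤ 22, user value 13 + 10 = 23.
C + X: effort 8 + 8 = 16 ≤ 22, user value 5 + 13 = 18.
Best is X and Y with total user value 23.

23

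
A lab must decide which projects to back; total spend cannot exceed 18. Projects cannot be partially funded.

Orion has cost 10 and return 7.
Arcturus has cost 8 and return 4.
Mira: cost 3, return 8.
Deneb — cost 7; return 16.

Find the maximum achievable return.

28

Arcturus + Mira + Deneb: cost 8 + 3 + 7 = 18 ≤ 18, return 4 + 8 + 16 = 28.
Mira + Deneb: cost 3 + 7 = 10 ≤ 18, return 8 + 16 = 24.
Best is Arcturus, Mira, and Deneb with total return 28.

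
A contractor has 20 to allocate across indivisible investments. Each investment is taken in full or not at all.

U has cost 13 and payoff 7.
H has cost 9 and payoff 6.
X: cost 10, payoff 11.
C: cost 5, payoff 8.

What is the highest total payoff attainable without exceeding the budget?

19

Treat it as a binary knapsack problem.
Take X and C: cost 10 + 5 = 15 ≤ 20, payoff 11 + 8 = 19.
No other feasible combination does better.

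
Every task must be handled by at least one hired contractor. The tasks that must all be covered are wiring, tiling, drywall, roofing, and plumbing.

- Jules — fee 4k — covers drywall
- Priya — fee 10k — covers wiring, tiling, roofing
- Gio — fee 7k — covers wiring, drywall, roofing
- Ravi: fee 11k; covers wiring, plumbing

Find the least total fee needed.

This is a weighted set-cover instance.
The greedy cost-per-new-task heuristic would pick Gio, Priya, and Ravi for 28, but a cheaper cover exists.
Choose Jules, Priya, and Ravi: together they cover wiring, tiling, drywall, roofing, plumbing — every task.
Total fee: 4 + 10 + 11 = 25.
No cover costs less than 25.

25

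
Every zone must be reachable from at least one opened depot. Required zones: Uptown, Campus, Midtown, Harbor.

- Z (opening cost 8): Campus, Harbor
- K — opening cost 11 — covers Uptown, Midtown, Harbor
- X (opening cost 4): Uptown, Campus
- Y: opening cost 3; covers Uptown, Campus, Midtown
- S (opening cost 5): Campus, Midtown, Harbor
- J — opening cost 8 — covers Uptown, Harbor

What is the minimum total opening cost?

This is an integer covering problem.
Choose Y and S: together they cover Uptown, Campus, Midtown, Harbor — every zone.
Total opening cost: 3 + 5 = 8.
No cover costs less than 8.

8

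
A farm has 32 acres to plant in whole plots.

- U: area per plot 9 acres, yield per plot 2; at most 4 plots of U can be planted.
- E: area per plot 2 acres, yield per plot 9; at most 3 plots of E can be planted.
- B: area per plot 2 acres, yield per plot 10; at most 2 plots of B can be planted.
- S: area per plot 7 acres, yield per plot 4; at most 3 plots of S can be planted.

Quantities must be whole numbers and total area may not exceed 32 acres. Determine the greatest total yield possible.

This is a bounded integer knapsack.
3×E, 2×B, and 2×S: area 24 ≤ 32, yield 3·9 + 2·10 + 2·4 = 55.
3×E, 2×B, and 3×S: area 31 ≤ 32, yield 3·9 + 2·10 + 3·4 = 59.
Best is 59.

59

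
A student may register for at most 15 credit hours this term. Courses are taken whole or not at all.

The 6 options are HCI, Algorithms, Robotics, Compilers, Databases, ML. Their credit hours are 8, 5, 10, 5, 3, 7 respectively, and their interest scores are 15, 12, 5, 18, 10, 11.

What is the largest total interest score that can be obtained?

Treat it as a binary knapsack problem.
Algorithms + Compilers + Databases: credit hours 5 + 5 + 3 = 13 ≤ 15, interest score 12 + 18 + 10 = 40.
HCI + Compilers: credit hours 8 + 5 = 13 ≤ 15, interest score 15 + 18 = 33.
Compilers + Databases + ML: credit hours 5 + 3 + 7 = 15 ≤ 15, interest score 18 + 10 + 11 = 39.
Best is Algorithms, Compilers, and Databases with total interest score 40.

40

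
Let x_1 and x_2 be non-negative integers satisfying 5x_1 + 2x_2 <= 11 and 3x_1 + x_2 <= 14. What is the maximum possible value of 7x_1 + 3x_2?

Relaxing integrality, the LP optimum is 16.50 at (x_1,x_2) = (0, 5.5), which is not an integer point.
(x_1,x_2)=(1,3): 5·1+2·3=11≤11, 3·1+1·3=6≤14, objective 16.
(x_1,x_2)=(0,5): 5·0+2·5=10≤11, 3·0+1·5=5≤14, objective 15.
Maximum is 16 at (x_1,x_2)=(1,3).

16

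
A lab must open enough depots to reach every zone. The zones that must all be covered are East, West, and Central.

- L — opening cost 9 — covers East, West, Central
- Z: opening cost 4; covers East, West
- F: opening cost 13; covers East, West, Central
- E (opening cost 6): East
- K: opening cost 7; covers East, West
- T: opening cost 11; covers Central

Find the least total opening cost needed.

This is an integer covering problem.
The greedy cost-per-new-zone heuristic would pick Z and L for 13, but a cheaper cover exists.
L alone covers East, West, Central — every zone.
Total opening cost: 9.
No cover costs less than 9.

9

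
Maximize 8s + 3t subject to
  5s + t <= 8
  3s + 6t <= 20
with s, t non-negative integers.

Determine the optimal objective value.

The continuous relaxation peaks at (1.04, 2.81) with value 16.74; rounding to a feasible lattice point costs some objective.
(s,t)=(1,2): 5·1+1·2=7≤8, 3·1+6·2=15≤20, objective 14.
(s,t)=(1,1): 5·1+1·1=6≤8, 3·1+6·1=9≤20, objective 11.
(s,t)=(0,3): 5·0+1·3=3≤8, 3·0+6·3=18≤20, objective 9.
Maximum is 14 at (s,t)=(1,2).

14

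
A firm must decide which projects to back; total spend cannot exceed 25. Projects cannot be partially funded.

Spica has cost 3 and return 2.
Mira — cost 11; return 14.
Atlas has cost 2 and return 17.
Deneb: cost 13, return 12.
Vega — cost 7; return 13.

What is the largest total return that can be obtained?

46

Allowing fractional choices, the relaxed optimum would be about 48.6, but projects are indivisible.
Mira + Atlas + Vega: cost 11 + 2 + 7 = 20 ≤ 25, return 14 + 17 + 13 = 44.
Spica + Mira + Atlas + Vega: cost 3 + 11 + 2 + 7 = 23 ≤ 25, return 2 + 14 + 17 + 13 = 46.
Spica + Atlas + Deneb + Vega: cost 3 + 2 + 13 + 7 = 25 ≤ 25, return 2 + 17 + 12 + 13 = 44.
Best is Spica, Mira, Atlas, and Vega with total return 46.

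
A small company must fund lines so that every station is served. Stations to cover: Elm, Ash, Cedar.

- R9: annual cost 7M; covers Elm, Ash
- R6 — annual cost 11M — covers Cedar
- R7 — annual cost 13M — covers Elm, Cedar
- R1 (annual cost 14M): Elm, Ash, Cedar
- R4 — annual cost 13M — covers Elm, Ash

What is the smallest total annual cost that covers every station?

14

The greedy cost-per-new-station heuristic would pick R9 and R6 for 18, but a cheaper cover exists.
R1 alone covers Elm, Ash, Cedar — every station.
Total annual cost: 14.
No cover costs less than 14.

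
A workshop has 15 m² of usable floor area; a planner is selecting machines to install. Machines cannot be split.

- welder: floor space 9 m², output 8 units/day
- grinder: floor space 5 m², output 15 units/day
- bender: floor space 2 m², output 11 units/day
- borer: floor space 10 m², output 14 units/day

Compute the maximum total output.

grinder + borer: floor space 5 + 10 = 15 ≤ 15, output 15 + 14 = 29.
grinder + bender: floor space 5 + 2 = 7 ≤ 15, output 15 + 11 = 26.
Best is grinder and borer with total output 29.

29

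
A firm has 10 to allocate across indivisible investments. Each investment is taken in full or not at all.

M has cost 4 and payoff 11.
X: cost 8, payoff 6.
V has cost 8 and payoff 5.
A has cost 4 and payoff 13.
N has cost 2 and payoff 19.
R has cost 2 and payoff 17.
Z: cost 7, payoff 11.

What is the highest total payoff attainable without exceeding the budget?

49

Allowing fractional choices, the relaxed optimum would be about 54.5, but investments are indivisible.
A + N + R: cost 4 + 2 + 2 = 8 ≤ 10, payoff 13 + 19 + 17 = 49.
M + N + R: cost 4 + 2 + 2 = 8 ≤ 10, payoff 11 + 19 + 17 = 47.
Best is A, N, and R with total payoff 49.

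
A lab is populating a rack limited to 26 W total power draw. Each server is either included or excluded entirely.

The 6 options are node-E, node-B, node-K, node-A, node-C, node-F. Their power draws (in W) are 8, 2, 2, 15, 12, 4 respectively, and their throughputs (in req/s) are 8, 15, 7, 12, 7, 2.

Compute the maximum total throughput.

Allowing fractional choices, the relaxed optimum would be about 41.2, but servers are indivisible.
node-E + node-B + node-K + node-C: power draw 8 + 2 + 2 + 12 = 24 ≤ 26, throughput 8 + 15 + 7 + 7 = 37.
node-B + node-K + node-A + node-F: power draw 2 + 2 + 15 + 4 = 23 ≤ 26, throughput 15 + 7 + 12 + 2 = 36.
Best is node-E, node-B, node-K, and node-C with total throughput 37.

37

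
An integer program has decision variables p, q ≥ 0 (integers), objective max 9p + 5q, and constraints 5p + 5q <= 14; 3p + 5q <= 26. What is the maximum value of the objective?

The continuous relaxation peaks at (2.8, 0) with value 25.20; rounding to a feasible lattice point costs some objective.
(p,q)=(2,0) is feasible, giving 18.
(p,q)=(1,1) is feasible, giving 14.
(p,q)=(1,0) is feasible, giving 9.
Maximum is 18 at (p,q)=(2,0).

18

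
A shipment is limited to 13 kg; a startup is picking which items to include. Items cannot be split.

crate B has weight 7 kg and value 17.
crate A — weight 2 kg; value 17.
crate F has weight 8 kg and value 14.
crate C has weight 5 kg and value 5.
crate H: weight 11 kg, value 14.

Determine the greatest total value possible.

Allowing fractional choices, the relaxed optimum would be about 41.0, but items are indivisible.
crate A + crate H: weight 2 + 11 = 13 ≤ 13, value 17 + 14 = 31.
crate A + crate F: weight 2 + 8 = 10 ≤ 13, value 17 + 14 = 31.
crate B + crate A: weight 7 + 2 = 9 ≤ 13, value 17 + 17 = 34.
Best is crate B and crate A with total value 34.

34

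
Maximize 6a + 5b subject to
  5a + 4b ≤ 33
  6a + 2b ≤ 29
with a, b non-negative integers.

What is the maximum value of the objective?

(a,b)=(1,7): 5·1+4·7=33≤33, 6·1+2·7=20≤29, objective 41.
(a,b)=(0,8): 5·0+4·8=32≤33, 6·0+2·8=16≤29, objective 40.
Maximum is 41 at (a,b)=(1,7).

41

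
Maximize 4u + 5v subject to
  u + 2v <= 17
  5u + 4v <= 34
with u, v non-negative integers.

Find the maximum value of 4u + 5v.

40

(u,v)=(0,8) is feasible, giving 40.
(u,v)=(1,7) is feasible, giving 39.
(u,v)=(0,7) is feasible, giving 35.
Maximum is 40 at (u,v)=(0,8).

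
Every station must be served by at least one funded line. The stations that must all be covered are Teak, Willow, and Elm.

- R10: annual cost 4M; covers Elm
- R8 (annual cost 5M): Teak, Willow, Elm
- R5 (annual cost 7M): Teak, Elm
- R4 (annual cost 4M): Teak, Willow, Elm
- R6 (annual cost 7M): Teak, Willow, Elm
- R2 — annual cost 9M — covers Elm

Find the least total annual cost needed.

R4 alone covers Teak, Willow, Elm — every station.
Total annual cost: 4.

4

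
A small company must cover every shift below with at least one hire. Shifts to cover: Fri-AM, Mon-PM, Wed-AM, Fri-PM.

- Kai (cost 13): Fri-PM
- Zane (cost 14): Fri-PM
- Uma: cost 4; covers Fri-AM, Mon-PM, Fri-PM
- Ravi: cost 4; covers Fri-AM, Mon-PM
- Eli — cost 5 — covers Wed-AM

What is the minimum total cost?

9

Choose Uma and Eli: together they cover Fri-AM, Mon-PM, Wed-AM, Fri-PM — every shift.
Total cost: 4 + 5 = 9.
No cover costs less than 9.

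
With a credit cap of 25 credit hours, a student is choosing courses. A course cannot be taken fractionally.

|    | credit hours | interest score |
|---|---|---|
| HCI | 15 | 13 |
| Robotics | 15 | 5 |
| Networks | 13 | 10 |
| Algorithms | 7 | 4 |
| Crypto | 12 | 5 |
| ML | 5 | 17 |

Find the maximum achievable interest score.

31

This is a 0-1 knapsack instance.
Allowing fractional choices, the relaxed optimum would be about 33.8, but courses are indivisible.
HCI + ML: credit hours 15 + 5 = 20 ≤ 25, interest score 13 + 17 = 30.
Networks + Algorithms + ML: credit hours 13 + 7 + 5 = 25 ≤ 25, interest score 10 + 4 + 17 = 31.
Best is Networks, Algorithms, and ML with total interest score 31.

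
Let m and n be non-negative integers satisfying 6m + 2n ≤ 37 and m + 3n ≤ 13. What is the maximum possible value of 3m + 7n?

Relaxing integrality, the LP optimum is 33.88 at (m,n) = (5.31, 2.56), which is not an integer point.
(m,n)=(4,3): 6·4+2·3=30≤37, 1·4+3·3=13≤13, objective 33.
(m,n)=(3,3): 6·3+2·3=24≤37, 1·3+3·3=12≤13, objective 30.
(m,n)=(5,2): 6·5+2·2=34≤37, 1·5+3·2=11≤13, objective 29.
(m,n)=(4,2): 6·4+2·2=28≤37, 1·4+3·2=10≤13, objective 26.
No feasible integer point exceeds 33.

33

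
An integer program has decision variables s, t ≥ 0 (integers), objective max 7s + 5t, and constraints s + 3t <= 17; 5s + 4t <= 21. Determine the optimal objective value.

Relaxing integrality, the LP optimum is 29.40 at (s,t) = (4.2, 0), which is not an integer point.
(s,t)=(4,0) is feasible, giving 28.
(s,t)=(3,1) is feasible, giving 26.
The best lattice point is (4,0), giving 28.

28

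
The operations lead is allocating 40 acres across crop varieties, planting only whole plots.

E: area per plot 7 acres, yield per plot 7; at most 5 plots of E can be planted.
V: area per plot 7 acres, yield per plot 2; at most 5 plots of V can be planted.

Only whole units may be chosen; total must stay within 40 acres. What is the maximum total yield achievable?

35

This is a bounded integer knapsack.
E has the best ratio (7/7); taking only E gives at most 5×7 = 35 (stopped by the area limit).
Optimal: 5×E: area 35 ≤ 40, yield 5·7 = 35.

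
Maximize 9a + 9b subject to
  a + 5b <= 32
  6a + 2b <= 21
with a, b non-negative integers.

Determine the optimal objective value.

63

The continuous relaxation peaks at (1.46, 6.11) with value 68.14; rounding to a feasible lattice point costs some objective.
(a,b)=(1,6): 1·1+5·6=31≤32, 6·1+2·6=18≤21, objective 63.
(a,b)=(1,5): 1·1+5·5=26≤32, 6·1+2·5=16≤21, objective 54.
(a,b)=(0,6): 1·0+5·6=30≤32, 6·0+2·6=12≤21, objective 54.
(a,b)=(0,5): 1·0+5·5=25≤32, 6·0+2·5=10≤21, objective 45.
The best lattice point is (1,6), giving 63.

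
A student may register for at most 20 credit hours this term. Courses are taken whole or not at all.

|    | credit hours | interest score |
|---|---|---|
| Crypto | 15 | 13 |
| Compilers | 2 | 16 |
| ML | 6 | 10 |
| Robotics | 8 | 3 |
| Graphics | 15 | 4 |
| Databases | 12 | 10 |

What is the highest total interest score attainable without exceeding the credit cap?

Compilers + ML + Robotics: credit hours 2 + 6 + 8 = 16 ≤ 20, interest score 16 + 10 + 3 = 29.
Crypto + Compilers: credit hours 15 + 2 = 17 ≤ 20, interest score 13 + 16 = 29.
Compilers + ML + Databases: credit hours 2 + 6 + 12 = 20 ≤ 20, interest score 16 + 10 + 10 = 36.
Best is Compilers, ML, and Databases with total interest score 36.

36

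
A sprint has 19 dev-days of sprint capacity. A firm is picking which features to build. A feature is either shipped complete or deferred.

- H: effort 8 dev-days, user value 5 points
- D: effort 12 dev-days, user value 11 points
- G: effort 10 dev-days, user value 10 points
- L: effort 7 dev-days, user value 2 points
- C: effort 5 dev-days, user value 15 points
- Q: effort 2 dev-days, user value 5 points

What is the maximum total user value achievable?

31

This is a 0-1 knapsack instance.
Allowing fractional choices, the relaxed optimum would be about 31.8, but features are indivisible.
D + C + Q: effort 12 + 5 + 2 = 19 ≤ 19, user value 11 + 15 + 5 = 31.
D + C: effort 12 + 5 = 17 ≤ 19, user value 11 + 15 = 26.
G + C + Q: effort 10 + 5 + 2 = 17 ≤ 19, user value 10 + 15 + 5 = 30.
Best is D, C, and Q with total user value 31.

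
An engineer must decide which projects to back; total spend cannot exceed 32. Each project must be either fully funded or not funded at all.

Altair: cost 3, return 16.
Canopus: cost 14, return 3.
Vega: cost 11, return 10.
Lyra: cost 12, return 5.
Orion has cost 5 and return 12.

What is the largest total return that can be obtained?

43

This is a 0-1 knapsack instance.
Allowing fractional choices, the relaxed optimum would be about 43.2, but projects are indivisible.
Altair + Vega + Lyra + Orion: cost 3 + 11 + 12 + 5 = 31 ≤ 32, return 16 + 10 + 5 + 12 = 43.
Altair + Vega + Orion: cost 3 + 11 + 5 = 19 ≤ 32, return 16 + 10 + 12 = 38.
Best is Altair, Vega, Lyra, and Orion with total return 43.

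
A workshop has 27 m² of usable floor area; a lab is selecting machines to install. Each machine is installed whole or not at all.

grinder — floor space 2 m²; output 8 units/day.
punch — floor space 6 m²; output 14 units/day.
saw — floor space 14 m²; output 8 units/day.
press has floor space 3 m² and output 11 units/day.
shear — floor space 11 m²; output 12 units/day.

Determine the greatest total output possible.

Allowing fractional choices, the relaxed optimum would be about 47.9, but machines are indivisible.
grinder + punch + saw + press: floor space 2 + 6 + 14 + 3 = 25 ≤ 27, output 8 + 14 + 8 + 11 = 41.
grinder + punch + press + shear: floor space 2 + 6 + 3 + 11 = 22 ≤ 27, output 8 + 14 + 11 + 12 = 45.
Best is grinder, punch, press, and shear with total output 45.

45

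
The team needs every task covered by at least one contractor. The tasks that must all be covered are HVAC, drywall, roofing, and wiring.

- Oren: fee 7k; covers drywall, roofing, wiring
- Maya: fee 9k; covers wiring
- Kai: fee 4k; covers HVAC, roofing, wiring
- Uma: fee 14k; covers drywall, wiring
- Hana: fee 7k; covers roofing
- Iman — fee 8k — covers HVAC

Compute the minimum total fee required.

11

Choose Oren and Kai: together they cover HVAC, drywall, roofing, wiring — every task.
Total fee: 7 + 4 = 11.
No cover costs less than 11.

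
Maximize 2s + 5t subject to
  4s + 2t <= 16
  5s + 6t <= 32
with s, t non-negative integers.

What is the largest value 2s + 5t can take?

Relaxing integrality, the LP optimum is 26.67 at (s,t) = (0, 5.33), which is not an integer point.
(s,t)=(0,5): 4·0+2·5=10≤16, 5·0+6·5=30≤32, objective 25.
(s,t)=(1,4): 4·1+2·4=12≤16, 5·1+6·4=29≤32, objective 22.
(s,t)=(0,4): 4·0+2·4=8≤16, 5·0+6·4=24≤32, objective 20.
The best lattice point is (0,5), giving 25.

25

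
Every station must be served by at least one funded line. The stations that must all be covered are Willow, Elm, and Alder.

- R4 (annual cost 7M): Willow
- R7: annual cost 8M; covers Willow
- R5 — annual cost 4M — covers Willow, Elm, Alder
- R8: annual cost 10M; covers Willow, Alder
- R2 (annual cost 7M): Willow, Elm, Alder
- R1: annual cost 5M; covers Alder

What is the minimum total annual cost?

4

R5 alone covers Willow, Elm, Alder — every station.
Total annual cost: 4.
No cover costs less than 4.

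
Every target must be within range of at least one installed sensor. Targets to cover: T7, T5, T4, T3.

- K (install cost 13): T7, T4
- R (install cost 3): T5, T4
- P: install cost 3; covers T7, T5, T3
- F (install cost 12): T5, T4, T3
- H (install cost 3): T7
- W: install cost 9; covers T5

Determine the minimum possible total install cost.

6

Choose R and P: together they cover T7, T5, T4, T3 — every target.
Total install cost: 3 + 3 = 6.
No cover costs less than 6.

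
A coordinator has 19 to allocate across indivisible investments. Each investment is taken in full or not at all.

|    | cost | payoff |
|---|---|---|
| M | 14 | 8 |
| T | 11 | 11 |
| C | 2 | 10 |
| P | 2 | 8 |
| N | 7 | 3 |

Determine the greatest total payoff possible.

Allowing fractional choices, the relaxed optimum would be about 31.3, but investments are indivisible.
M + C + P: cost 14 + 2 + 2 = 18 ≤ 19, payoff 8 + 10 + 8 = 26.
T + C + P: cost 11 + 2 + 2 = 15 ≤ 19, payoff 11 + 10 + 8 = 29.
Best is T, C, and P with total payoff 29.

29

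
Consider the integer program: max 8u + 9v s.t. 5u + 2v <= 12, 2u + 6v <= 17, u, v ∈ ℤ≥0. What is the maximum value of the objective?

(u,v)=(1,2): 5·1+2·2=9≤12, 2·1+6·2=14≤17, objective 26.
(u,v)=(2,1): 5·2+2·1=12≤12, 2·2+6·1=10≤17, objective 25.
(u,v)=(0,2): 5·0+2·2=4≤12, 2·0+6·2=12≤17, objective 18.
No feasible integer point exceeds 26.

26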